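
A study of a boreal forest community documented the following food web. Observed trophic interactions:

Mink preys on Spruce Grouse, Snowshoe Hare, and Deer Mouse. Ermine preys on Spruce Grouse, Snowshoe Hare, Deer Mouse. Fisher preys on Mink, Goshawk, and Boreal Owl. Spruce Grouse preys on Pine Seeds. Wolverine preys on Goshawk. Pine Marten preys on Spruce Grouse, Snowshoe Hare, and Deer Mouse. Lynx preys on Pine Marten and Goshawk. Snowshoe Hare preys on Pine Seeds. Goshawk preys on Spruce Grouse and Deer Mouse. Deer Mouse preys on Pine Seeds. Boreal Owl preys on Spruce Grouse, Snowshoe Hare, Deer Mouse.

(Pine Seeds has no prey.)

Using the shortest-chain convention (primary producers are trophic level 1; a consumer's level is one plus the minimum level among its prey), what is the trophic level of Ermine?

Trophic level 3

Pine Seeds is a producer → level 1.
Deer Mouse eats Pine Seeds → level 2.
Ermine eats Deer Mouse → level 3.
No prey of Ermine is below level 2, so 3 is the minimum.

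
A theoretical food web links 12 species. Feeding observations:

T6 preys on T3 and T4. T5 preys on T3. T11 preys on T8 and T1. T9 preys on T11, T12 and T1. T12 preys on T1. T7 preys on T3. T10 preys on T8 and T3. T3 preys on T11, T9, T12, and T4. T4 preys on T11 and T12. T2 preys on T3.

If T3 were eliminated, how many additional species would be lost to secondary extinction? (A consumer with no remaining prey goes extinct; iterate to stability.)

3

Remove T3.
Round 1: T7 (all prey gone), T5 (all prey gone), T2 (all prey gone) → extinct.
No further losses. Total secondary extinctions: 3.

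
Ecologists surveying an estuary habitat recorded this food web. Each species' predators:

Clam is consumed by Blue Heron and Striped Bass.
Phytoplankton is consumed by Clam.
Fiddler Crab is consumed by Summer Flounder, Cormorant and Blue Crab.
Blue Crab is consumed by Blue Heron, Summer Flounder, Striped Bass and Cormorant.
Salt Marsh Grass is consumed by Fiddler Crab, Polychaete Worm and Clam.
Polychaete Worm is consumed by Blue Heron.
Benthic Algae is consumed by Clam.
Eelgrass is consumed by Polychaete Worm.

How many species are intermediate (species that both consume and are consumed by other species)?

Intermediate species (has both prey and predators): Fiddler Crab, Polychaete Worm, Clam, Blue Crab.
Count: 4.

4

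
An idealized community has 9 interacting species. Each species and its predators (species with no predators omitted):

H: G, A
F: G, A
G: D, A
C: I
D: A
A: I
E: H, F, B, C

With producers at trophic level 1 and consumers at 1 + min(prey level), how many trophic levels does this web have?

4

Producers (level 1): E.
Following each consumer down to its lowest-level prey: E → H → G → D (levels 1 through 4).
All prey of D (G 3) are at level 3 or above, so D is at level 1 + 3 = 4.
Every consumer has at least one prey at level 3 or below, so none exceeds level 4.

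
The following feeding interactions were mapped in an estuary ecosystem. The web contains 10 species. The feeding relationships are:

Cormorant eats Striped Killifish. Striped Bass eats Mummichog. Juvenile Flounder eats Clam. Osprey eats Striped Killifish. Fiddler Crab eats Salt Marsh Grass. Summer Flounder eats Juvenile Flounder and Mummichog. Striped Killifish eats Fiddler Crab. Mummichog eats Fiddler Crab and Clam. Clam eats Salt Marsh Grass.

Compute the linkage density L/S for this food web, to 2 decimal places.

There are L = 11 links among S = 10 species.
L/S = 11/10 = 1.1000 ≈ 1.10.

L/S = 1.10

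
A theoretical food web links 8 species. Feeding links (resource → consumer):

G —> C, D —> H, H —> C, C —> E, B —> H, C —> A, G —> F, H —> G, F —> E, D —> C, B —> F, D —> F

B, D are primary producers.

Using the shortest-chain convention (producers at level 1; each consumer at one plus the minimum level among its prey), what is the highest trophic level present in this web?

3

Producers (level 1): B, D.
Following each consumer down to its lowest-level prey: D → C → A (levels 1 through 3).
All prey of A (C 2) are at level 2 or above, so A is at level 1 + 2 = 3.
Every consumer has at least one prey at level 2 or below, so none exceeds level 3.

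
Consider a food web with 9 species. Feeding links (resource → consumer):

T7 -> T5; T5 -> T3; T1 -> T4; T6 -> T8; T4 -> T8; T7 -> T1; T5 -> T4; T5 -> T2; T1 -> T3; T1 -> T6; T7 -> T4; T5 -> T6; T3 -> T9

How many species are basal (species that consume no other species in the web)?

Basal species (no prey listed): T7.
Count: 1.

1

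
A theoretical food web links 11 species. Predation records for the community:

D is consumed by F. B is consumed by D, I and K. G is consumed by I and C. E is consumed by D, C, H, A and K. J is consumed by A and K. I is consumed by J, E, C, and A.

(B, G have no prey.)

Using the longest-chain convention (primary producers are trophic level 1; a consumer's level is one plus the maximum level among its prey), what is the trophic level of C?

Trophic level 4

B is a producer → level 1.
I eats B (level 1); other prey at levels: G 1 → level 2.
E eats I → level 3.
C eats E (level 3); other prey at levels: G 1, I 2 → level 4.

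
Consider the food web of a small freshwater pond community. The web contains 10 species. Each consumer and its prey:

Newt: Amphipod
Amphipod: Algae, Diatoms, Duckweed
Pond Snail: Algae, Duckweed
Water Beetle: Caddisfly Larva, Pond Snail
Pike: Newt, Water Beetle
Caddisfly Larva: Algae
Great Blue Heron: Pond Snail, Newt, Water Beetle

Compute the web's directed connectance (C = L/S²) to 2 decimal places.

C = 0.14

The web has S = 10 species and L = 14 feeding links.
C = L / S² = 14 / 100 = 0.1400 ≈ 0.14.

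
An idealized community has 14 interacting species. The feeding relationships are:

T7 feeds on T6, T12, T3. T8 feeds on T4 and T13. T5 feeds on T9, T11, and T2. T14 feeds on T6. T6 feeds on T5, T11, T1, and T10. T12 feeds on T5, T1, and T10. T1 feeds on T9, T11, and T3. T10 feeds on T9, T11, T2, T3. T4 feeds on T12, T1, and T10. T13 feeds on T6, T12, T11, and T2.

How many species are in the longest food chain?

One longest chain: T2 → T5 → T12 → T4 → T8.
It has 5 species and 4 links.

5 species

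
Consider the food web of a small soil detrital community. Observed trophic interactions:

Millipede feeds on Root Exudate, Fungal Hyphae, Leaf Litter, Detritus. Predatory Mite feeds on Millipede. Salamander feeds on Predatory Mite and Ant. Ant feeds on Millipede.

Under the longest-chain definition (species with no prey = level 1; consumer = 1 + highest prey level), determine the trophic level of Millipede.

Detritus has no prey (basal) → level 1.
Millipede eats Detritus (level 1); other prey at levels: Fungal Hyphae 1, Root Exudate 1, Leaf Litter 1 → level 2.

Trophic level 2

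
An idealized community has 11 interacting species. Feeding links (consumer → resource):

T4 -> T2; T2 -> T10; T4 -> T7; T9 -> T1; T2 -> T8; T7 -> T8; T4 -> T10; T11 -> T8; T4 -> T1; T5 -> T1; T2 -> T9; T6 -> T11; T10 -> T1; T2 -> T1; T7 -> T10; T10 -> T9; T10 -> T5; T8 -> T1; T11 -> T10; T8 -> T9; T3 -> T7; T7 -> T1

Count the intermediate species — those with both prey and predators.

7

Intermediate species (has both prey and predators): T9, T5, T8, T10, T7, T11, T2.
Count: 7.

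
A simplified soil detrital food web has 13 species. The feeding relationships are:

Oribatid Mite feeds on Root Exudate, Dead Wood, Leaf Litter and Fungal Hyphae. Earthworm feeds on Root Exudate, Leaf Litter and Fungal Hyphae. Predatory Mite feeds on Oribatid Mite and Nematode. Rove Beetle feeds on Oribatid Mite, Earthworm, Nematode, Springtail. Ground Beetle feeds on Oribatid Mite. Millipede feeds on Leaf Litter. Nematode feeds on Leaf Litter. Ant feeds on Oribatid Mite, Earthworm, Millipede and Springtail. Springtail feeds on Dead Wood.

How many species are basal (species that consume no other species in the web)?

Basal species (no prey listed): Leaf Litter, Dead Wood, Fungal Hyphae, Root Exudate.
Count: 4.

4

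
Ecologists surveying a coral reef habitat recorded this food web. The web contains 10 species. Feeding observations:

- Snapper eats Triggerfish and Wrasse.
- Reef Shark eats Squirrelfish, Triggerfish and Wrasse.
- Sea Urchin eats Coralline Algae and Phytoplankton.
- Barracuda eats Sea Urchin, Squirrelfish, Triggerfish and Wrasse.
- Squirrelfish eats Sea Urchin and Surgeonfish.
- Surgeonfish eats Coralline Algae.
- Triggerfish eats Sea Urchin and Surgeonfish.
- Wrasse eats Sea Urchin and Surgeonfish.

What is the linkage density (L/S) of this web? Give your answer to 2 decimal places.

L/S = 1.80

There are L = 18 links among S = 10 species.
L/S = 18/10 = 1.8000 ≈ 1.80.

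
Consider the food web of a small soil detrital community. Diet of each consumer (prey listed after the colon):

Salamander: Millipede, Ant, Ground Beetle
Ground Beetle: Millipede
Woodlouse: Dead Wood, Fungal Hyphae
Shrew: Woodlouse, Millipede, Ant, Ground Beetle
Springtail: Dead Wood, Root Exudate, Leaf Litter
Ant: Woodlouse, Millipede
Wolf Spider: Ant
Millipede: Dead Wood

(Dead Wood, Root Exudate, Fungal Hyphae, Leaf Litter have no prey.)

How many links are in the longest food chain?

One longest chain: Dead Wood → Millipede → Ground Beetle → Salamander.
It has 4 species and 3 links.

3 links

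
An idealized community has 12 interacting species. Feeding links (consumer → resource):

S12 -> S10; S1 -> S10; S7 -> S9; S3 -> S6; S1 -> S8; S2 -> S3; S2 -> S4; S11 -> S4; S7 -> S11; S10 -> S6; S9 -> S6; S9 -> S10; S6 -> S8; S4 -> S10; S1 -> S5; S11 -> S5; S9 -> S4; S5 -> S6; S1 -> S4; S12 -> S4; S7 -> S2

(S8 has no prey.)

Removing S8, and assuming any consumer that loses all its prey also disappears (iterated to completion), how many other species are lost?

11

Remove S8.
Round 1: S6 (all prey gone) → extinct.
Round 2: S10 (all prey gone), S5 (all prey gone), S3 (all prey gone) → extinct.
Round 3: S4 (all prey gone) → extinct.
Round 4: S1 (all prey gone), S12 (all prey gone), S2 (all prey gone), S9 (all prey gone), S11 (all prey gone) → extinct.
Round 5: S7 (all prey gone) → extinct.
No further losses. Total secondary extinctions: 11.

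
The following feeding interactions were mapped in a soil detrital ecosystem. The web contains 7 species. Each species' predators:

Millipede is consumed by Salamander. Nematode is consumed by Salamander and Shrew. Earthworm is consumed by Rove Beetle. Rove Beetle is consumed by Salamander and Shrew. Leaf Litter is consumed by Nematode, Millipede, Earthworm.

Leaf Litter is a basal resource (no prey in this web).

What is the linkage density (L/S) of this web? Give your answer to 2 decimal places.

L/S = 1.29

There are L = 9 links among S = 7 species.
L/S = 9/7 = 1.2857 ≈ 1.29.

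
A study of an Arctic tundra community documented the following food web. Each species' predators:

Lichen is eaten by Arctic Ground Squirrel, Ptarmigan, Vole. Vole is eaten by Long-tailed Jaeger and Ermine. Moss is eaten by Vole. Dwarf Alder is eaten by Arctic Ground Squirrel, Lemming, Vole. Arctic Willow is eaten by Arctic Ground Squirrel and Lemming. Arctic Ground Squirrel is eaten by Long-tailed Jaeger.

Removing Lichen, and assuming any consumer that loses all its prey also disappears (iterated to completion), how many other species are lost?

1

Remove Lichen.
Round 1: Ptarmigan (all prey gone) → extinct.
No further losses. Total secondary extinctions: 1.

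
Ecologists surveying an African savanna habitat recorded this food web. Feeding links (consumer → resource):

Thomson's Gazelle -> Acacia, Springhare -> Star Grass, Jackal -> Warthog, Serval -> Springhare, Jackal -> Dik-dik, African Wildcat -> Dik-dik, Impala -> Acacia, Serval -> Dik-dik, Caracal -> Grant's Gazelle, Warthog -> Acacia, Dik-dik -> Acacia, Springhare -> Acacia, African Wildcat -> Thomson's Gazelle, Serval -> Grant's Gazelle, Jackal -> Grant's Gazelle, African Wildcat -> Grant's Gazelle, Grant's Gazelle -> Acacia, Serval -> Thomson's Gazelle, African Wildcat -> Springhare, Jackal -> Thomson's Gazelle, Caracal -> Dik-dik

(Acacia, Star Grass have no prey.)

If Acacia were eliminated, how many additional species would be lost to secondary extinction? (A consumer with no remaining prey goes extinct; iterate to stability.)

7

Remove Acacia.
Round 1: Thomson's Gazelle (all prey gone), Warthog (all prey gone), Grant's Gazelle (all prey gone), Dik-dik (all prey gone), Impala (all prey gone) → extinct.
Round 2: Caracal (all prey gone), Jackal (all prey gone) → extinct.
No further losses. Total secondary extinctions: 7.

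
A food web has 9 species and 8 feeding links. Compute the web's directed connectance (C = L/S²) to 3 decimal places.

C = 0.099

The web has S = 9 species and L = 8 feeding links.
C = L / S² = 8 / 81 = 0.0988 ≈ 0.099.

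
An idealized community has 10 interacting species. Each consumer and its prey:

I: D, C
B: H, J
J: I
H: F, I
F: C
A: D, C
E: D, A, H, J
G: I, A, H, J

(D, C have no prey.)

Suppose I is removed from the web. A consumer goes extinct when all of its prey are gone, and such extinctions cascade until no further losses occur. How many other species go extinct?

Remove I.
Round 1: J (all prey gone) → extinct.
No further losses. Total secondary extinctions: 1.

1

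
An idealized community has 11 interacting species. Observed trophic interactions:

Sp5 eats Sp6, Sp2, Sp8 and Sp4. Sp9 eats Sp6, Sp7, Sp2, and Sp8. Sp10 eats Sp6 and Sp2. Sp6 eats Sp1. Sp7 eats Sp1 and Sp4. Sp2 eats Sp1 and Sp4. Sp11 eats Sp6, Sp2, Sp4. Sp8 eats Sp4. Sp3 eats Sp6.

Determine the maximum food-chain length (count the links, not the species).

2 links

One longest chain: Sp4 → Sp2 → Sp5.
It has 3 species and 2 links.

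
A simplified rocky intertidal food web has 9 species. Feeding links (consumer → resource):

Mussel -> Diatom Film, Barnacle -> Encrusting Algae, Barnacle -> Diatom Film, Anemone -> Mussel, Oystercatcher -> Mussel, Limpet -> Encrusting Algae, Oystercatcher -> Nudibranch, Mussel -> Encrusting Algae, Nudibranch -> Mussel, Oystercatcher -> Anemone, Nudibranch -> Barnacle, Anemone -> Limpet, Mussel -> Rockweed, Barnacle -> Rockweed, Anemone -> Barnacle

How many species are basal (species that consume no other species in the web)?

Basal species (no prey listed): Encrusting Algae, Rockweed, Diatom Film.
Count: 3.

3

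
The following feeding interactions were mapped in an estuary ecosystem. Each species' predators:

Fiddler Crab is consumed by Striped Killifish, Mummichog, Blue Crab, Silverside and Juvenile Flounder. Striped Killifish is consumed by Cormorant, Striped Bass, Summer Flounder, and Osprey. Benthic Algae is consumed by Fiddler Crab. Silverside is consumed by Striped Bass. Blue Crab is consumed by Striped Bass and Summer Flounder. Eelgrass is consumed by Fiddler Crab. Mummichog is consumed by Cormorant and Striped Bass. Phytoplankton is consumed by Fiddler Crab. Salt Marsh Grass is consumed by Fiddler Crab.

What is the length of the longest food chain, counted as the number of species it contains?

One longest chain: Eelgrass → Fiddler Crab → Striped Killifish → Summer Flounder.
It has 4 species and 3 links.

4 species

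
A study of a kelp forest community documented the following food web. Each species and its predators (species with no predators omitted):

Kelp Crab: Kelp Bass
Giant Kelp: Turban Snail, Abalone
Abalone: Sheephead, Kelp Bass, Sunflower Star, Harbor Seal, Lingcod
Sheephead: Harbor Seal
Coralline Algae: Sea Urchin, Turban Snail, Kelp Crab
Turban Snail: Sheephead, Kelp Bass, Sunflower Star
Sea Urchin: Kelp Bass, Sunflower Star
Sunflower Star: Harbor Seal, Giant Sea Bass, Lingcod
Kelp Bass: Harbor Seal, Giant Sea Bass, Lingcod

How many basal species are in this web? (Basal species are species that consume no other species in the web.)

Basal species (no prey listed): Giant Kelp, Coralline Algae.
Count: 2.

2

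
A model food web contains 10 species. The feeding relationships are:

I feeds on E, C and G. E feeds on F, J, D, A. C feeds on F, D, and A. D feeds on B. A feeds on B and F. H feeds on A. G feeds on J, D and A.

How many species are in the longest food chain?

4 species

One longest chain: B → D → G → I.
It has 4 species and 3 links.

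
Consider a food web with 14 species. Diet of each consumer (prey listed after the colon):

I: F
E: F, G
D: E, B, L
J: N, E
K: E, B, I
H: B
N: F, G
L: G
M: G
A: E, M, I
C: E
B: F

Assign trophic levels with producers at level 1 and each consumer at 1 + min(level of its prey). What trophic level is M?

Trophic level 2

G is a producer → level 1.
M eats G → level 2.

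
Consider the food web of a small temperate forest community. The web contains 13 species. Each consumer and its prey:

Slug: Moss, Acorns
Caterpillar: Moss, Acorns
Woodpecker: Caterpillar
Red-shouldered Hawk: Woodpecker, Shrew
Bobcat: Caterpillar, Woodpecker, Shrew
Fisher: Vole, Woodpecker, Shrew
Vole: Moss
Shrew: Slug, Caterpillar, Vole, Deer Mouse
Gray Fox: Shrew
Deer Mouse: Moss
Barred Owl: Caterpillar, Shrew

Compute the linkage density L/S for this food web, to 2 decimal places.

L/S = 1.69

There are L = 22 links among S = 13 species.
L/S = 22/13 = 1.6923 ≈ 1.69.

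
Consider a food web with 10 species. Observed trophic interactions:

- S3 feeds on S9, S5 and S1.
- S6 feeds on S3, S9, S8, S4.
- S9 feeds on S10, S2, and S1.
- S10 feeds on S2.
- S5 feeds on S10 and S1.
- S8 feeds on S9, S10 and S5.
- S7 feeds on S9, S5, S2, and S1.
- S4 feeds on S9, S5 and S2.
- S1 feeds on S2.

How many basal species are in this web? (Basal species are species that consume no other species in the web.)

1

Basal species (no prey listed): S2.
Count: 1.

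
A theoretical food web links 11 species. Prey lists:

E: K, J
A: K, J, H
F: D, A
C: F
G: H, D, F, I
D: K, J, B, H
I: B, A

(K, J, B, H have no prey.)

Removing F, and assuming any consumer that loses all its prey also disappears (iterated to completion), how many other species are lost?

1

Remove F.
Round 1: C (all prey gone) → extinct.
No further losses. Total secondary extinctions: 1.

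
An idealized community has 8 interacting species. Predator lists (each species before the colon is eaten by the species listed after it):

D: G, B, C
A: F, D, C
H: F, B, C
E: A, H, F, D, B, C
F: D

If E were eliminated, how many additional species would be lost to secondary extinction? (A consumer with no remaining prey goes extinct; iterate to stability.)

Remove E.
Round 1: A (all prey gone), H (all prey gone) → extinct.
Round 2: F (all prey gone) → extinct.
Round 3: D (all prey gone) → extinct.
Round 4: G (all prey gone), B (all prey gone), C (all prey gone) → extinct.
No further losses. Total secondary extinctions: 7.

7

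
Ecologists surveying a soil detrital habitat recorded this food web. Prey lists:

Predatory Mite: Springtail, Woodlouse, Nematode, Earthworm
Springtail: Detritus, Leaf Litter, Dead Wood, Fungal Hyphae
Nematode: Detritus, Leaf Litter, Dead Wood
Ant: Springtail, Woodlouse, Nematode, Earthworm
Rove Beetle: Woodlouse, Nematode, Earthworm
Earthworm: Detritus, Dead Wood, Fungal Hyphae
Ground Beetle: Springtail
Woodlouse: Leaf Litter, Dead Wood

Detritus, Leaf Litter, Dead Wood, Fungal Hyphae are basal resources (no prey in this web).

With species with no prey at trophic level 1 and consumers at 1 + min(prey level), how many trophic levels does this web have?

3

Basal resources (level 1): Detritus, Leaf Litter, Dead Wood, Fungal Hyphae.
Following each consumer down to its lowest-level prey: Detritus → Springtail → Ant (levels 1 through 3).
All prey of Ant (Springtail 2, Woodlouse 2, Nematode 2, Earthworm 2) are at level 2 or above, so Ant is at level 1 + 2 = 3.
Every consumer has at least one prey at level 2 or below, so none exceeds level 3.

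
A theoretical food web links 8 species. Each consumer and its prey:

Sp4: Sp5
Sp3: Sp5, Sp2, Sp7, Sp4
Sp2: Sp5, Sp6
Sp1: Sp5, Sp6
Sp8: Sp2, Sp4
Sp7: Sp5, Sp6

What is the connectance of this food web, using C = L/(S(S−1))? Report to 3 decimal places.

C = 0.232

The web has S = 8 species and L = 13 feeding links.
C = L / (S(S−1)) = 13 / 56 = 0.2321 ≈ 0.232.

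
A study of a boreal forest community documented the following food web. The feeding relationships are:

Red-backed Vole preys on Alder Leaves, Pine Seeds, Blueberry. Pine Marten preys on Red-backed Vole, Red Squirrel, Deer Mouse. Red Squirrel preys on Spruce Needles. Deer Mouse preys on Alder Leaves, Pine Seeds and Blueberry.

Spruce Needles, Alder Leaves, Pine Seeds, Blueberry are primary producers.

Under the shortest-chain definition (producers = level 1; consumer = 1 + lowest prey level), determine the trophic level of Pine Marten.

Alder Leaves is a producer → level 1.
Deer Mouse eats Alder Leaves → level 2.
Pine Marten eats Deer Mouse → level 3.
No prey of Pine Marten is below level 2, so 3 is the minimum.

Trophic level 3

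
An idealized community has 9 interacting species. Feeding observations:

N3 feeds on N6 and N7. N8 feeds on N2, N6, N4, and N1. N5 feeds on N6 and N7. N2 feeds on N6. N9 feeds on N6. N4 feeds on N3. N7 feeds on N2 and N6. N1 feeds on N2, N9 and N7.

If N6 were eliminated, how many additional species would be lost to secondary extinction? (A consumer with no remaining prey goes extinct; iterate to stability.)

8

Remove N6.
Round 1: N9 (all prey gone), N2 (all prey gone) → extinct.
Round 2: N7 (all prey gone) → extinct.
Round 3: N1 (all prey gone), N3 (all prey gone), N5 (all prey gone) → extinct.
Round 4: N4 (all prey gone) → extinct.
Round 5: N8 (all prey gone) → extinct.
No further losses. Total secondary extinctions: 8.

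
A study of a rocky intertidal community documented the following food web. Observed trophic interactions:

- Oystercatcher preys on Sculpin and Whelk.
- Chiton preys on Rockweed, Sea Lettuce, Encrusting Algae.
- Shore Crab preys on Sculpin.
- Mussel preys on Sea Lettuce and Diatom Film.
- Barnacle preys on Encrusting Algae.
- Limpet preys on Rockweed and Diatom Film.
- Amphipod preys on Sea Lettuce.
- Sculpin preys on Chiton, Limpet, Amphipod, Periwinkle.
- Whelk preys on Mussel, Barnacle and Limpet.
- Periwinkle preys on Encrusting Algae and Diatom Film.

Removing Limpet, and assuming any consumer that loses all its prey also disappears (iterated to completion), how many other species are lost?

0

Remove Limpet.
Every predator of it retains at least one other prey: Whelk still has Barnacle, Mussel; Sculpin still has Chiton, Amphipod, Periwinkle.
No consumer loses all prey, so no secondary extinctions occur.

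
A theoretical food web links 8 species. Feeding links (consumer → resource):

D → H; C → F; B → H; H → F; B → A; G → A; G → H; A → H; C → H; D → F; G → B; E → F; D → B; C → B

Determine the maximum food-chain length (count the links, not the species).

One longest chain: F → H → A → B → D.
It has 5 species and 4 links.

4 links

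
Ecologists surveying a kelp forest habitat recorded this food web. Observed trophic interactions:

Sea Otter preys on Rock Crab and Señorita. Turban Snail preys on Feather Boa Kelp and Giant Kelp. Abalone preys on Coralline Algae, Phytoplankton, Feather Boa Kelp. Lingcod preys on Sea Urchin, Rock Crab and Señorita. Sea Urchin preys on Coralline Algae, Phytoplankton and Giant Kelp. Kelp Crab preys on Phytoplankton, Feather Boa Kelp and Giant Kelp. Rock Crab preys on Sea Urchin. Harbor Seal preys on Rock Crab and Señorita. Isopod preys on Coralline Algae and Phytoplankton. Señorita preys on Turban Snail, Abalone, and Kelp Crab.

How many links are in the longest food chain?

One longest chain: Phytoplankton → Abalone → Señorita → Sea Otter.
It has 4 species and 3 links.

3 links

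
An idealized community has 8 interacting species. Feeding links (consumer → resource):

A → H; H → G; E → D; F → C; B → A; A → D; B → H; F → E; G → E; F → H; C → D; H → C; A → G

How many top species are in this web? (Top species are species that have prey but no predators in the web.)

2

Top species (has prey, but nothing eats it): F, B.
Count: 2.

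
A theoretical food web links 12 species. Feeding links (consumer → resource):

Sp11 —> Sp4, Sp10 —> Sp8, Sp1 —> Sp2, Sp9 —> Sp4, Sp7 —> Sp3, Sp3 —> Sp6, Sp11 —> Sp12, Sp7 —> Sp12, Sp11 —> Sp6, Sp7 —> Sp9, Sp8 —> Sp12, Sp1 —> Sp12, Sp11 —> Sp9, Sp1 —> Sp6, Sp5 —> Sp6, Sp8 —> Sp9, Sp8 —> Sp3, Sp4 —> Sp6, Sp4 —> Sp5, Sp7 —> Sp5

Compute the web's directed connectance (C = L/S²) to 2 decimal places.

C = 0.14

The web has S = 12 species and L = 20 feeding links.
C = L / S² = 20 / 144 = 0.1389 ≈ 0.14.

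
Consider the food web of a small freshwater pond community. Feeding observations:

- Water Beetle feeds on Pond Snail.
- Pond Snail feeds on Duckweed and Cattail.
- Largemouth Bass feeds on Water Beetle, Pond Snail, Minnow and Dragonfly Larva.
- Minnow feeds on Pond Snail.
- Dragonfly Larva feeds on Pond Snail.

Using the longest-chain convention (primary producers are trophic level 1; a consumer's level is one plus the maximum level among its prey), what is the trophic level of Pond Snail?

Trophic level 2

Duckweed is a producer → level 1.
Pond Snail eats Duckweed (level 1); other prey at levels: Cattail 1 → level 2.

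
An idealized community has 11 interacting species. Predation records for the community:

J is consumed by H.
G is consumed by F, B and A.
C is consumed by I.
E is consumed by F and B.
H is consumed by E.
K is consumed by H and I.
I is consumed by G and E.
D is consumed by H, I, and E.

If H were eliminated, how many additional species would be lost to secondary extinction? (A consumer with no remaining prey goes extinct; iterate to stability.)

Remove H.
Every predator of it retains at least one other prey: E still has D, I.
No consumer loses all prey, so no secondary extinctions occur.

0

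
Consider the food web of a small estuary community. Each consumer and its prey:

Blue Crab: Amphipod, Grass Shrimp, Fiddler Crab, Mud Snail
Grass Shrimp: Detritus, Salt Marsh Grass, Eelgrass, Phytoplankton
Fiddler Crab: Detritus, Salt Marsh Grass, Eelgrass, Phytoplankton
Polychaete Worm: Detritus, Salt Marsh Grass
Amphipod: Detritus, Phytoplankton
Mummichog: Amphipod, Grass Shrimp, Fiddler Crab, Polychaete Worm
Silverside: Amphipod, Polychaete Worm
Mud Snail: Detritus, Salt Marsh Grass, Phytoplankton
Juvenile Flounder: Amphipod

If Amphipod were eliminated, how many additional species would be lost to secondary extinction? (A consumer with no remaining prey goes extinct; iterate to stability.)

1

Remove Amphipod.
Round 1: Juvenile Flounder (all prey gone) → extinct.
No further losses. Total secondary extinctions: 1.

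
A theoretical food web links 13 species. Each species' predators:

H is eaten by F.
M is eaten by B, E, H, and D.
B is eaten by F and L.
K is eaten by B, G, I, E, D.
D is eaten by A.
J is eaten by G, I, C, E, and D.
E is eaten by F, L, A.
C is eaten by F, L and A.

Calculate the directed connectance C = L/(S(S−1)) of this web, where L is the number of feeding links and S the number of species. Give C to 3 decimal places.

C = 0.154

The web has S = 13 species and L = 24 feeding links.
C = L / (S(S−1)) = 24 / 156 = 0.1538 ≈ 0.154.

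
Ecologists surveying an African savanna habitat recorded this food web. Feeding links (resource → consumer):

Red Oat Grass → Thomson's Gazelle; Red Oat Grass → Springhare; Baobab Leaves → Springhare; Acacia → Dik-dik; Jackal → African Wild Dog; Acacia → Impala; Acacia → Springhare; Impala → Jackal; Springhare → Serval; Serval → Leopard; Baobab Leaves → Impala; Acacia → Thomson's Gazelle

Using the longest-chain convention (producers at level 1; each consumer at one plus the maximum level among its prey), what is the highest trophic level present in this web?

Producers (level 1): Red Oat Grass, Acacia, Baobab Leaves.
Acacia → Impala → Jackal → African Wild Dog gives African Wild Dog level 4.
No species has a prey at level 4, so no species reaches level 5.

4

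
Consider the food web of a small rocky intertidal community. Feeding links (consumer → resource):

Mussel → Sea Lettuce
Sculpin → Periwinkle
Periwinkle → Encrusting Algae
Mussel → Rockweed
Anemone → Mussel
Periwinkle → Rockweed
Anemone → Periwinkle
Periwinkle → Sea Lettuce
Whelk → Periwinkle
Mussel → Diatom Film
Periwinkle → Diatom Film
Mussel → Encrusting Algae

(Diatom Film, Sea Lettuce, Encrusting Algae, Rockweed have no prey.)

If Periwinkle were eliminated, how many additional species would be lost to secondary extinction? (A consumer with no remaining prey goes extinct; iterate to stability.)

2

Remove Periwinkle.
Round 1: Whelk (all prey gone), Sculpin (all prey gone) → extinct.
No further losses. Total secondary extinctions: 2.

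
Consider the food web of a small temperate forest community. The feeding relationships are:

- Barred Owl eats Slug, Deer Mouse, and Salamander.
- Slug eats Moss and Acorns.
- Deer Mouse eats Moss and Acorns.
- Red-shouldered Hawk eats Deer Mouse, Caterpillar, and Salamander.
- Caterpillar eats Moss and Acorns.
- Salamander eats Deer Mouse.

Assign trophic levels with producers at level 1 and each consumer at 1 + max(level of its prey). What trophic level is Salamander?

Acorns is a producer → level 1.
Deer Mouse eats Acorns (level 1); other prey at levels: Moss 1 → level 2.
Salamander eats Deer Mouse → level 3.

Trophic level 3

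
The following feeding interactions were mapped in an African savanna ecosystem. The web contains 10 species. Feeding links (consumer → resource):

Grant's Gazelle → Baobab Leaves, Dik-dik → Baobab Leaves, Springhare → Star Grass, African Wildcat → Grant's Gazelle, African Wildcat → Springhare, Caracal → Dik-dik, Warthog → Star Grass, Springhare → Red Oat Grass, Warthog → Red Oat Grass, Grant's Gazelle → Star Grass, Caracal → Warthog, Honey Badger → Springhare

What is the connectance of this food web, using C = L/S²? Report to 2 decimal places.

C = 0.12

The web has S = 10 species and L = 12 feeding links.
C = L / S² = 12 / 100 = 0.1200 ≈ 0.12.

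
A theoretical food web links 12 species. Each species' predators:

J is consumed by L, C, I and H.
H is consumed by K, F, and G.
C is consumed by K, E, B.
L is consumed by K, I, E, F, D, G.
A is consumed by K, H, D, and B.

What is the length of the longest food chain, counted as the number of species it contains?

3 species

One longest chain: A → H → G.
It has 3 species and 2 links.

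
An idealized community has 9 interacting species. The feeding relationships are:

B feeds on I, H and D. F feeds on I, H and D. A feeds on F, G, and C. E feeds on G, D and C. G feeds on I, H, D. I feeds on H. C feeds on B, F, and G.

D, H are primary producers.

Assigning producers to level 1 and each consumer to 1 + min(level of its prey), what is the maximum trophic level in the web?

Producers (level 1): D, H.
Following each consumer down to its lowest-level prey: D → B → C (levels 1 through 3).
All prey of C (B 2, G 2, F 2) are at level 2 or above, so C is at level 1 + 2 = 3.
Every consumer has at least one prey at level 2 or below, so none exceeds level 3.

3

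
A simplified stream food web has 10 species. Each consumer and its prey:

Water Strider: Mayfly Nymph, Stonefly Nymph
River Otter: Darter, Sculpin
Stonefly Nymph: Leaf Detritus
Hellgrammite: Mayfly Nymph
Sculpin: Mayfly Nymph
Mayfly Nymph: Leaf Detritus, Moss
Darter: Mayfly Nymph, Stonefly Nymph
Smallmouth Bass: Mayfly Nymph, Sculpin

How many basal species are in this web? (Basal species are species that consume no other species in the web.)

Basal species (no prey listed): Leaf Detritus, Moss.
Count: 2.

2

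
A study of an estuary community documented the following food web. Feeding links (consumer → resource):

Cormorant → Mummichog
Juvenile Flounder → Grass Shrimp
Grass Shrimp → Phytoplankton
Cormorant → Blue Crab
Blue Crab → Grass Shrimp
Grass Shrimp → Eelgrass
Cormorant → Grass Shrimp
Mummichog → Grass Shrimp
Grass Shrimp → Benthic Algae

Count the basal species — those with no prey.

Basal species (no prey listed): Benthic Algae, Eelgrass, Phytoplankton.
Count: 3.

3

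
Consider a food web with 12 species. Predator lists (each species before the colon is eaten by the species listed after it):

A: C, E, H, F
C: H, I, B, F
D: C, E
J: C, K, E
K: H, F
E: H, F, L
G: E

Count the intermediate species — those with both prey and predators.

Intermediate species (has both prey and predators): C, K, E.
Count: 3.

3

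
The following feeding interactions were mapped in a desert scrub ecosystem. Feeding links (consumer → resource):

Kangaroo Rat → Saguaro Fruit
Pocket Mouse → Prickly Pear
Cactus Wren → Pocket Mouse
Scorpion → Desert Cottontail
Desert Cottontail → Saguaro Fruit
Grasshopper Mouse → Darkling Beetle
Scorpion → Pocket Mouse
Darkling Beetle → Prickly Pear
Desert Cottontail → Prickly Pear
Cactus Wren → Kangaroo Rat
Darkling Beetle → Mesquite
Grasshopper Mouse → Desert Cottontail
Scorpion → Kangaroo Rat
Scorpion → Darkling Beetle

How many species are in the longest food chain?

One longest chain: Mesquite → Darkling Beetle → Scorpion.
It has 3 species and 2 links.

3 species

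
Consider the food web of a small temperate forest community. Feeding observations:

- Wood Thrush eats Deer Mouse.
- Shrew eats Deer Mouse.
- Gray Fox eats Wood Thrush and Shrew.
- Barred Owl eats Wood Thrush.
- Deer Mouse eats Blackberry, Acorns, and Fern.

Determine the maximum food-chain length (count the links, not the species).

3 links

One longest chain: Fern → Deer Mouse → Wood Thrush → Barred Owl.
It has 4 species and 3 links.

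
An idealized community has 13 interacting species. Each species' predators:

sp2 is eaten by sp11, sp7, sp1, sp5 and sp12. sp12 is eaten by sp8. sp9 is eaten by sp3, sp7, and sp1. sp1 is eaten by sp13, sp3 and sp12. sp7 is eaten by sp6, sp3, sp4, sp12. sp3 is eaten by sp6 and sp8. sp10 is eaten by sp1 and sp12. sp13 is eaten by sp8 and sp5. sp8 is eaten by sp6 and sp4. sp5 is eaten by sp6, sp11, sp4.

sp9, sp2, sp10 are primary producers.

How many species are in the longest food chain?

One longest chain: sp9 → sp7 → sp12 → sp8 → sp4.
It has 5 species and 4 links.

5 species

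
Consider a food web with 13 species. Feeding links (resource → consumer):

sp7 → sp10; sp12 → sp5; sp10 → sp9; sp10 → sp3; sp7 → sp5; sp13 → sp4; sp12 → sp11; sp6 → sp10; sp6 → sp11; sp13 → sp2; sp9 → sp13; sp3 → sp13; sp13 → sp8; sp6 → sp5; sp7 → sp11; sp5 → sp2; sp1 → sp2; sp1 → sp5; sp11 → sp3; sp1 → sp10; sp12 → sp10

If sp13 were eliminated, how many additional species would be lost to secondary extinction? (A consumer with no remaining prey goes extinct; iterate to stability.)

2

Remove sp13.
Round 1: sp4 (all prey gone), sp8 (all prey gone) → extinct.
No further losses. Total secondary extinctions: 2.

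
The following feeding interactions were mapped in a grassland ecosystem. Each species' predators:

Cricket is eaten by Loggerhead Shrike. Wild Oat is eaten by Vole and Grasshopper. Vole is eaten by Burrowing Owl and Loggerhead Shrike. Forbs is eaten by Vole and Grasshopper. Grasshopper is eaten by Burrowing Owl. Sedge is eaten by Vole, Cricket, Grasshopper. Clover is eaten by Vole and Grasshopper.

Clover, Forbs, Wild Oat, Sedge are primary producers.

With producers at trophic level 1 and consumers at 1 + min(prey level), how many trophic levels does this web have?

Producers (level 1): Clover, Forbs, Wild Oat, Sedge.
Following each consumer down to its lowest-level prey: Clover → Vole → Burrowing Owl (levels 1 through 3).
All prey of Burrowing Owl (Vole 2, Grasshopper 2) are at level 2 or above, so Burrowing Owl is at level 1 + 2 = 3.
Every consumer has at least one prey at level 2 or below, so none exceeds level 3.

3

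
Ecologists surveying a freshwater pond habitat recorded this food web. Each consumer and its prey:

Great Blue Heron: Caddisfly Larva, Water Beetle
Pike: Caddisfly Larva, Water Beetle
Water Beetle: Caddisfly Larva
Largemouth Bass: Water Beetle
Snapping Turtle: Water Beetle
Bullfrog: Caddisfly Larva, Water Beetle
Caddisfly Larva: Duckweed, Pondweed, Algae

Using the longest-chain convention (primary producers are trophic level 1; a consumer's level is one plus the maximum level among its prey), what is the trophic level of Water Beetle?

Duckweed is a producer → level 1.
Caddisfly Larva eats Duckweed (level 1); other prey at levels: Pondweed 1, Algae 1 → level 2.
Water Beetle eats Caddisfly Larva → level 3.

Trophic level 3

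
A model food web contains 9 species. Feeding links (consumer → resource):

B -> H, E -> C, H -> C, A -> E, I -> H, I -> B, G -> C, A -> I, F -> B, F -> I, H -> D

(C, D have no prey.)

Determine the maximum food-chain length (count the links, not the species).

One longest chain: C → H → B → I → F.
It has 5 species and 4 links.

4 links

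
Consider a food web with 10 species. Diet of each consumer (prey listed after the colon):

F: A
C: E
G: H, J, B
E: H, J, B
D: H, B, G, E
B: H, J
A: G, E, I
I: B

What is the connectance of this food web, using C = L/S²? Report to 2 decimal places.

C = 0.18

The web has S = 10 species and L = 18 feeding links.
C = L / S² = 18 / 100 = 0.1800 ≈ 0.18.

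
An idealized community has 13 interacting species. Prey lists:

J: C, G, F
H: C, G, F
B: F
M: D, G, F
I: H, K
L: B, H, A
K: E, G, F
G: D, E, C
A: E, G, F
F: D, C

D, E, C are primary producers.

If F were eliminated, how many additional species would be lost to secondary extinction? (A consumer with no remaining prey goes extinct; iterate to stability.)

1

Remove F.
Round 1: B (all prey gone) → extinct.
No further losses. Total secondary extinctions: 1.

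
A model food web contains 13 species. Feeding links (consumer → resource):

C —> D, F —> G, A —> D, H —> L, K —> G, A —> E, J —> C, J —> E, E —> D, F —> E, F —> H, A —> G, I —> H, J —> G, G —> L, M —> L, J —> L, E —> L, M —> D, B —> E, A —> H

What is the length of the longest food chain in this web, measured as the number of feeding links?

One longest chain: D → E → J.
It has 3 species and 2 links.

2 links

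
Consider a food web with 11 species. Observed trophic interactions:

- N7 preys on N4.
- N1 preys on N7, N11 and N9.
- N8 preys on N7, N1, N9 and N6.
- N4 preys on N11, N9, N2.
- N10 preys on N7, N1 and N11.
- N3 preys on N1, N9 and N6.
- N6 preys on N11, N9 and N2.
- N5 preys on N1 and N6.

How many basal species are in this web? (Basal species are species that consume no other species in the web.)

Basal species (no prey listed): N2, N11, N9.
Count: 3.

3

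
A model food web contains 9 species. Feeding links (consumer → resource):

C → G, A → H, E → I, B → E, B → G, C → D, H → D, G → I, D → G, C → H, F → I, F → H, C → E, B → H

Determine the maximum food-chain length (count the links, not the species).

One longest chain: I → G → D → H → A.
It has 5 species and 4 links.

4 links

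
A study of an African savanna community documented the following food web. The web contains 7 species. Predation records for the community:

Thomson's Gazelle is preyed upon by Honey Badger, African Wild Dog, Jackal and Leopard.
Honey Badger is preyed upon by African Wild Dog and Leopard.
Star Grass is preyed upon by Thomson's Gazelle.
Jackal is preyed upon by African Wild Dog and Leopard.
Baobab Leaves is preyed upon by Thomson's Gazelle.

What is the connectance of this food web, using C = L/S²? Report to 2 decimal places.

The web has S = 7 species and L = 10 feeding links.
C = L / S² = 10 / 49 = 0.2041 ≈ 0.20.

C = 0.20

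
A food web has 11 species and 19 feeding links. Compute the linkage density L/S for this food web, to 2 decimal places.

L/S = 1.73

There are L = 19 links among S = 11 species.
L/S = 19/11 = 1.7273 ≈ 1.73.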